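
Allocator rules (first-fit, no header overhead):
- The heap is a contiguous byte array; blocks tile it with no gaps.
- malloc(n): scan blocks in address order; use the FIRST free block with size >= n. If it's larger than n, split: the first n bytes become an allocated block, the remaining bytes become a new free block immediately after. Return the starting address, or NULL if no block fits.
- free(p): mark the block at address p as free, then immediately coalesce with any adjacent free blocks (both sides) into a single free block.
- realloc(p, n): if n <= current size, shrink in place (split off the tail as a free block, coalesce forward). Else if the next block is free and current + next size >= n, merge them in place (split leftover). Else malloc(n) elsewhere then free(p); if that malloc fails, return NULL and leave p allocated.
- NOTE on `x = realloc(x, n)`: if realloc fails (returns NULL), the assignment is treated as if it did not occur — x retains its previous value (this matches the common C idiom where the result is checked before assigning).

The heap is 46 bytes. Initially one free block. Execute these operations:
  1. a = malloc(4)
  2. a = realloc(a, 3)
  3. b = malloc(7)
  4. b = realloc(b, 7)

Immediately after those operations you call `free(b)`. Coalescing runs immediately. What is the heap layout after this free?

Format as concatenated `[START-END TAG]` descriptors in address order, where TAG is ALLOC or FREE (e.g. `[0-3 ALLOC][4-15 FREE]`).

Answer: [0-2 ALLOC][3-45 FREE]

Derivation:
Op 1: a = malloc(4) -> a = 0; heap: [0-3 ALLOC][4-45 FREE]
Op 2: a = realloc(a, 3) -> a = 0; heap: [0-2 ALLOC][3-45 FREE]
Op 3: b = malloc(7) -> b = 3; heap: [0-2 ALLOC][3-9 ALLOC][10-45 FREE]
Op 4: b = realloc(b, 7) -> b = 3; heap: [0-2 ALLOC][3-9 ALLOC][10-45 FREE]
free(b): b = 3 -> block [3-9 ALLOC]; mark free, coalesce with adjacent free neighbors -> [0-2 ALLOC][3-45 FREE]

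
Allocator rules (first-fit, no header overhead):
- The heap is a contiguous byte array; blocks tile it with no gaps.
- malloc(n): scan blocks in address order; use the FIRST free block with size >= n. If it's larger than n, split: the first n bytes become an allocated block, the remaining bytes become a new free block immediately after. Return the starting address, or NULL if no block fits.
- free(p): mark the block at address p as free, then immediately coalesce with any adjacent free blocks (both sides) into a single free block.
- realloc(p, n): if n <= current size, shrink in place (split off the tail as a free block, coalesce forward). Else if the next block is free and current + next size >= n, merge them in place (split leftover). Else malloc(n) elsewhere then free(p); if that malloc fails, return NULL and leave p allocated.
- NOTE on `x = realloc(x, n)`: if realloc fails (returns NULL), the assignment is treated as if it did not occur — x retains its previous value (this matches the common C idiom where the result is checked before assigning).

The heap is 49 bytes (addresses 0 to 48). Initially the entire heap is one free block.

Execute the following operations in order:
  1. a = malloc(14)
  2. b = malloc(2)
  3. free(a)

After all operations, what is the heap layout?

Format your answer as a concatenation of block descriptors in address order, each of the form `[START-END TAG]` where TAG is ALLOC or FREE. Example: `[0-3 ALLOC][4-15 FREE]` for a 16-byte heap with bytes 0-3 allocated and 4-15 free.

Answer: [0-13 FREE][14-15 ALLOC][16-48 FREE]

Derivation:
Op 1: a = malloc(14) -> a = 0; heap: [0-13 ALLOC][14-48 FREE]
Op 2: b = malloc(2) -> b = 14; heap: [0-13 ALLOC][14-15 ALLOC][16-48 FREE]
Op 3: free(a) -> (freed a); heap: [0-13 FREE][14-15 ALLOC][16-48 FREE]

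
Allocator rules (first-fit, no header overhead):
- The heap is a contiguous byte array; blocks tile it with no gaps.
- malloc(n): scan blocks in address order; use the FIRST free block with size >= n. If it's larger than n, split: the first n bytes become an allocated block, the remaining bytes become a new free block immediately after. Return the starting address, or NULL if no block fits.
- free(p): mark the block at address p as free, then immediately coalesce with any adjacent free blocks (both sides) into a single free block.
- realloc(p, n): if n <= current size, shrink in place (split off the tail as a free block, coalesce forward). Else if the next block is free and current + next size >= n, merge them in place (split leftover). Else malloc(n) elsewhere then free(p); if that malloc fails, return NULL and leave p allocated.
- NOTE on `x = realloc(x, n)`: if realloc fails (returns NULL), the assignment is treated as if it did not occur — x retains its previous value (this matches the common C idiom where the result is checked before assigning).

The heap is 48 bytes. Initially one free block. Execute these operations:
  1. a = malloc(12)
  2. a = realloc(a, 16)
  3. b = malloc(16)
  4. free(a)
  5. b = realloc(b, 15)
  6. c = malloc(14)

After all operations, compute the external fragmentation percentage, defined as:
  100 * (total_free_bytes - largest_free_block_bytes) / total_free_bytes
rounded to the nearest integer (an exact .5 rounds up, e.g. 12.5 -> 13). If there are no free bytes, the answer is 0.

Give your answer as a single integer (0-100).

Op 1: a = malloc(12) -> a = 0; heap: [0-11 ALLOC][12-47 FREE]
Op 2: a = realloc(a, 16) -> a = 0; heap: [0-15 ALLOC][16-47 FREE]
Op 3: b = malloc(16) -> b = 16; heap: [0-15 ALLOC][16-31 ALLOC][32-47 FREE]
Op 4: free(a) -> (freed a); heap: [0-15 FREE][16-31 ALLOC][32-47 FREE]
Op 5: b = realloc(b, 15) -> b = 16; heap: [0-15 FREE][16-30 ALLOC][31-47 FREE]
Op 6: c = malloc(14) -> c = 0; heap: [0-13 ALLOC][14-15 FREE][16-30 ALLOC][31-47 FREE]
Free blocks: [2 17] total_free=19 largest=17 -> 100*(19-17)/19 = 200/19 ≈ 10.526 -> rounds to 11

Answer: 11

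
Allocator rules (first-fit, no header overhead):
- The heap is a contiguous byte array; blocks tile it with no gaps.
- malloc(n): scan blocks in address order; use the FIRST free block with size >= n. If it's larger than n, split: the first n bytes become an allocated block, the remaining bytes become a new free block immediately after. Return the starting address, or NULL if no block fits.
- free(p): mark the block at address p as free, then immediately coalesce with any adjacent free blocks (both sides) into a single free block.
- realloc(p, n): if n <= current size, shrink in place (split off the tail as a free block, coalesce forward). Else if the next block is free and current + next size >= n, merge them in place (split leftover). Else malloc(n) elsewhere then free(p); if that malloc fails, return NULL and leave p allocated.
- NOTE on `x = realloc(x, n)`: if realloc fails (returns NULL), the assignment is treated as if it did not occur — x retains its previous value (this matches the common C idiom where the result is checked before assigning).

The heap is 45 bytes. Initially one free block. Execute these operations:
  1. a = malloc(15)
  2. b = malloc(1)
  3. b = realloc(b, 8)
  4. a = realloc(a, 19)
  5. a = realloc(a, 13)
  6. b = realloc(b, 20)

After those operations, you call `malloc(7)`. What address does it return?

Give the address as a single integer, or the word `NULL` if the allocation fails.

Op 1: a = malloc(15) -> a = 0; heap: [0-14 ALLOC][15-44 FREE]
Op 2: b = malloc(1) -> b = 15; heap: [0-14 ALLOC][15-15 ALLOC][16-44 FREE]
Op 3: b = realloc(b, 8) -> b = 15; heap: [0-14 ALLOC][15-22 ALLOC][23-44 FREE]
Op 4: a = realloc(a, 19) -> a = 23; heap: [0-14 FREE][15-22 ALLOC][23-41 ALLOC][42-44 FREE]
Op 5: a = realloc(a, 13) -> a = 23; heap: [0-14 FREE][15-22 ALLOC][23-35 ALLOC][36-44 FREE]
Op 6: b = realloc(b, 20) -> NULL (b unchanged); heap: [0-14 FREE][15-22 ALLOC][23-35 ALLOC][36-44 FREE]
malloc(7): first-fit scan over [0-14 FREE][15-22 ALLOC][23-35 ALLOC][36-44 FREE] -> 0

Answer: 0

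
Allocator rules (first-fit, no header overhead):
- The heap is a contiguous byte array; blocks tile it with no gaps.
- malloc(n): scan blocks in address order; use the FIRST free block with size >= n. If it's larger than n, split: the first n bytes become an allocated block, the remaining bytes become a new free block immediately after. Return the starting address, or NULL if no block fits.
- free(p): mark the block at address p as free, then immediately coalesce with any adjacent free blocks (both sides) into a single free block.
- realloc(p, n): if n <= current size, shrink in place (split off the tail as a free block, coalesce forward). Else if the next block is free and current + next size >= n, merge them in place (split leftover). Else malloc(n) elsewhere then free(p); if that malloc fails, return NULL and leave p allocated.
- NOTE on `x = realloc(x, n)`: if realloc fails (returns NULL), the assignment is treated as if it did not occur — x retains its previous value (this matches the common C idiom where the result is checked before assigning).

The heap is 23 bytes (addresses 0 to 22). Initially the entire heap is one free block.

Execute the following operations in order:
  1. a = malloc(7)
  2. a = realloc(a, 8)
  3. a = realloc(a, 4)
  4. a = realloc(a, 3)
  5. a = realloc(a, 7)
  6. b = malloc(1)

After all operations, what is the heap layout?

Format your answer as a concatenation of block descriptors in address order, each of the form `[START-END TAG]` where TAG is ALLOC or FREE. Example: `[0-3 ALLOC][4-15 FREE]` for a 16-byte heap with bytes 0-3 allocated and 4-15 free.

Answer: [0-6 ALLOC][7-7 ALLOC][8-22 FREE]

Derivation:
Op 1: a = malloc(7) -> a = 0; heap: [0-6 ALLOC][7-22 FREE]
Op 2: a = realloc(a, 8) -> a = 0; heap: [0-7 ALLOC][8-22 FREE]
Op 3: a = realloc(a, 4) -> a = 0; heap: [0-3 ALLOC][4-22 FREE]
Op 4: a = realloc(a, 3) -> a = 0; heap: [0-2 ALLOC][3-22 FREE]
Op 5: a = realloc(a, 7) -> a = 0; heap: [0-6 ALLOC][7-22 FREE]
Op 6: b = malloc(1) -> b = 7; heap: [0-6 ALLOC][7-7 ALLOC][8-22 FREE]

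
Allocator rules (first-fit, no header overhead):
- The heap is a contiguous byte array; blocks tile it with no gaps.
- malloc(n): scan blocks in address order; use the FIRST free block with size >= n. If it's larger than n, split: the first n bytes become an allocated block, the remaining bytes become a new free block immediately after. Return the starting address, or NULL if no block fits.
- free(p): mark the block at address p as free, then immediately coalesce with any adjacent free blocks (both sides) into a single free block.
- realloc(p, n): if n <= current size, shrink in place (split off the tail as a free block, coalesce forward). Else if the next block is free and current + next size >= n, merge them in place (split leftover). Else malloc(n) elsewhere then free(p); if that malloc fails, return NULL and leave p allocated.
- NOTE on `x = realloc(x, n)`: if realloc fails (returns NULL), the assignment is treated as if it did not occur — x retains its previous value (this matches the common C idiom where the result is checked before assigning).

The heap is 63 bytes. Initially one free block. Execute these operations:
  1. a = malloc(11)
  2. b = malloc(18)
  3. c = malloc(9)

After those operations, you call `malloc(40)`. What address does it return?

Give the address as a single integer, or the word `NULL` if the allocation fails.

Op 1: a = malloc(11) -> a = 0; heap: [0-10 ALLOC][11-62 FREE]
Op 2: b = malloc(18) -> b = 11; heap: [0-10 ALLOC][11-28 ALLOC][29-62 FREE]
Op 3: c = malloc(9) -> c = 29; heap: [0-10 ALLOC][11-28 ALLOC][29-37 ALLOC][38-62 FREE]
malloc(40): first-fit scan over [0-10 ALLOC][11-28 ALLOC][29-37 ALLOC][38-62 FREE] -> NULL

Answer: NULL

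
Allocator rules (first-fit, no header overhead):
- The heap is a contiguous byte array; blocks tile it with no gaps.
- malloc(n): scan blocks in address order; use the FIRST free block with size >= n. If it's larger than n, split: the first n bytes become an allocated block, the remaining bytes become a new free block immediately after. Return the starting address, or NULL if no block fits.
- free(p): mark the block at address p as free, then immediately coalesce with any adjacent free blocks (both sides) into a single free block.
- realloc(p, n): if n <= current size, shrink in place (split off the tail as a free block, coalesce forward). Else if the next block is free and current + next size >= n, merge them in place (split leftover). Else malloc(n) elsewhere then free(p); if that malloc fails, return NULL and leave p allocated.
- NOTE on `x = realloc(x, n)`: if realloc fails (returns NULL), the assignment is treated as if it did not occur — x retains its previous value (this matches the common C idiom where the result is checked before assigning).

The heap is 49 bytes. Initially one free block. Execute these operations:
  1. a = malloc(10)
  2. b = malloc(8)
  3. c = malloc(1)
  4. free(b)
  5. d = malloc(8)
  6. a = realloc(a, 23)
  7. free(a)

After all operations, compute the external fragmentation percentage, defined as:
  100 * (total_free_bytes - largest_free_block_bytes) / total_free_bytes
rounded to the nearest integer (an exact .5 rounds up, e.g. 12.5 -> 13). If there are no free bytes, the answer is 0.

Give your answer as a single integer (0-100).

Op 1: a = malloc(10) -> a = 0; heap: [0-9 ALLOC][10-48 FREE]
Op 2: b = malloc(8) -> b = 10; heap: [0-9 ALLOC][10-17 ALLOC][18-48 FREE]
Op 3: c = malloc(1) -> c = 18; heap: [0-9 ALLOC][10-17 ALLOC][18-18 ALLOC][19-48 FREE]
Op 4: free(b) -> (freed b); heap: [0-9 ALLOC][10-17 FREE][18-18 ALLOC][19-48 FREE]
Op 5: d = malloc(8) -> d = 10; heap: [0-9 ALLOC][10-17 ALLOC][18-18 ALLOC][19-48 FREE]
Op 6: a = realloc(a, 23) -> a = 19; heap: [0-9 FREE][10-17 ALLOC][18-18 ALLOC][19-41 ALLOC][42-48 FREE]
Op 7: free(a) -> (freed a); heap: [0-9 FREE][10-17 ALLOC][18-18 ALLOC][19-48 FREE]
Free blocks: [10 30] total_free=40 largest=30 -> 100*(40-30)/40 = 1000/40 = 25

Answer: 25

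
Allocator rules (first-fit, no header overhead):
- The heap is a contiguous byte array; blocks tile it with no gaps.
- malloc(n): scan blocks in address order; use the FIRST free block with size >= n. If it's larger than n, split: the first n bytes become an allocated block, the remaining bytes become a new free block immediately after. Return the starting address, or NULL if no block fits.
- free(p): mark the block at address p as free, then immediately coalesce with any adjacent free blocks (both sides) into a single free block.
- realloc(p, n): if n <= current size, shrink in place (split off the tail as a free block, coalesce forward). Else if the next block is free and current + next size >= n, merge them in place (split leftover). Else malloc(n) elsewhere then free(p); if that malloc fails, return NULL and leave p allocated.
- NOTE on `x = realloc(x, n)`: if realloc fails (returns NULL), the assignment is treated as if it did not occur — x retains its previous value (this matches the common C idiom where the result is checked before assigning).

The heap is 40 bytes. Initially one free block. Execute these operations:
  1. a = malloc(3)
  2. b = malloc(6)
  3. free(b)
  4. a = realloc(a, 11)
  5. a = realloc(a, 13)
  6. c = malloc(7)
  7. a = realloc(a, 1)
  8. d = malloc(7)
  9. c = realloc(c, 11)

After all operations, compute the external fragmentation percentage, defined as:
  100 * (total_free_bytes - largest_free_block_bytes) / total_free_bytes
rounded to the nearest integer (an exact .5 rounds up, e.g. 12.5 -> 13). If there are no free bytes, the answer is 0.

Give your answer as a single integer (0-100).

Op 1: a = malloc(3) -> a = 0; heap: [0-2 ALLOC][3-39 FREE]
Op 2: b = malloc(6) -> b = 3; heap: [0-2 ALLOC][3-8 ALLOC][9-39 FREE]
Op 3: free(b) -> (freed b); heap: [0-2 ALLOC][3-39 FREE]
Op 4: a = realloc(a, 11) -> a = 0; heap: [0-10 ALLOC][11-39 FREE]
Op 5: a = realloc(a, 13) -> a = 0; heap: [0-12 ALLOC][13-39 FREE]
Op 6: c = malloc(7) -> c = 13; heap: [0-12 ALLOC][13-19 ALLOC][20-39 FREE]
Op 7: a = realloc(a, 1) -> a = 0; heap: [0-0 ALLOC][1-12 FREE][13-19 ALLOC][20-39 FREE]
Op 8: d = malloc(7) -> d = 1; heap: [0-0 ALLOC][1-7 ALLOC][8-12 FREE][13-19 ALLOC][20-39 FREE]
Op 9: c = realloc(c, 11) -> c = 13; heap: [0-0 ALLOC][1-7 ALLOC][8-12 FREE][13-23 ALLOC][24-39 FREE]
Free blocks: [5 16] total_free=21 largest=16 -> 100*(21-16)/21 = 500/21 ≈ 23.810 -> rounds to 24

Answer: 24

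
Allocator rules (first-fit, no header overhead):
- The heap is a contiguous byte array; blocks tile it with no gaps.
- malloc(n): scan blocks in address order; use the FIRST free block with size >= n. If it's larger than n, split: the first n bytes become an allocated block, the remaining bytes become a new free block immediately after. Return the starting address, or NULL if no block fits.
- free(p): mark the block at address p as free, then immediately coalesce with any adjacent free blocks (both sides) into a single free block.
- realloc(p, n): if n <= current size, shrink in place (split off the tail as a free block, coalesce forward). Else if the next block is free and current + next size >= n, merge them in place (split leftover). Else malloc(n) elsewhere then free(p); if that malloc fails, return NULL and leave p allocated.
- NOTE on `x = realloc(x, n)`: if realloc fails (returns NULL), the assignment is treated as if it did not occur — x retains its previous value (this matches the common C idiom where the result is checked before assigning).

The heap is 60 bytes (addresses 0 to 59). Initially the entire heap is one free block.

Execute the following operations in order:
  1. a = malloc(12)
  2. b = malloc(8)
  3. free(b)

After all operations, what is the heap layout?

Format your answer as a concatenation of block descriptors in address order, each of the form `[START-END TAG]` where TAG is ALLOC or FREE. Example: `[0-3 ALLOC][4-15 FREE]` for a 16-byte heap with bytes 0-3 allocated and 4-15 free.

Answer: [0-11 ALLOC][12-59 FREE]

Derivation:
Op 1: a = malloc(12) -> a = 0; heap: [0-11 ALLOC][12-59 FREE]
Op 2: b = malloc(8) -> b = 12; heap: [0-11 ALLOC][12-19 ALLOC][20-59 FREE]
Op 3: free(b) -> (freed b); heap: [0-11 ALLOC][12-59 FREE]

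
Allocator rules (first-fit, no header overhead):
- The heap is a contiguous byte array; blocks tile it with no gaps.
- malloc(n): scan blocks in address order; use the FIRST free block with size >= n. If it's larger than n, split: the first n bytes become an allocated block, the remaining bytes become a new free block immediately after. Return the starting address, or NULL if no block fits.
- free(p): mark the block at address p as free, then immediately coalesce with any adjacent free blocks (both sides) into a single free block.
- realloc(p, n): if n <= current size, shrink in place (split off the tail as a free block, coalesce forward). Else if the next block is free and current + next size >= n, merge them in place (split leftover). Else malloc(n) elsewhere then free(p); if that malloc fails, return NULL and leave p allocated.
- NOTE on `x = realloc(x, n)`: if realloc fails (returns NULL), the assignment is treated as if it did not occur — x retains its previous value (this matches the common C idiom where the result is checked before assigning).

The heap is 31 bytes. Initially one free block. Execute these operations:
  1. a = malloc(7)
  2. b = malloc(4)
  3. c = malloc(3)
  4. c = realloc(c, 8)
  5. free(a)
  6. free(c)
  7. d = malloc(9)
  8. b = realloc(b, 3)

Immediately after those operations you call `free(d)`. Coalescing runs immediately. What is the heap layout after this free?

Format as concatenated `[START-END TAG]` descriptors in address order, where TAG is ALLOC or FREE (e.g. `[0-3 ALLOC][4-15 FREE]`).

Answer: [0-6 FREE][7-9 ALLOC][10-30 FREE]

Derivation:
Op 1: a = malloc(7) -> a = 0; heap: [0-6 ALLOC][7-30 FREE]
Op 2: b = malloc(4) -> b = 7; heap: [0-6 ALLOC][7-10 ALLOC][11-30 FREE]
Op 3: c = malloc(3) -> c = 11; heap: [0-6 ALLOC][7-10 ALLOC][11-13 ALLOC][14-30 FREE]
Op 4: c = realloc(c, 8) -> c = 11; heap: [0-6 ALLOC][7-10 ALLOC][11-18 ALLOC][19-30 FREE]
Op 5: free(a) -> (freed a); heap: [0-6 FREE][7-10 ALLOC][11-18 ALLOC][19-30 FREE]
Op 6: free(c) -> (freed c); heap: [0-6 FREE][7-10 ALLOC][11-30 FREE]
Op 7: d = malloc(9) -> d = 11; heap: [0-6 FREE][7-10 ALLOC][11-19 ALLOC][20-30 FREE]
Op 8: b = realloc(b, 3) -> b = 7; heap: [0-6 FREE][7-9 ALLOC][10-10 FREE][11-19 ALLOC][20-30 FREE]
free(d): d = 11 -> block [11-19 ALLOC]; mark free, coalesce with adjacent free neighbors -> [0-6 FREE][7-9 ALLOC][10-30 FREE]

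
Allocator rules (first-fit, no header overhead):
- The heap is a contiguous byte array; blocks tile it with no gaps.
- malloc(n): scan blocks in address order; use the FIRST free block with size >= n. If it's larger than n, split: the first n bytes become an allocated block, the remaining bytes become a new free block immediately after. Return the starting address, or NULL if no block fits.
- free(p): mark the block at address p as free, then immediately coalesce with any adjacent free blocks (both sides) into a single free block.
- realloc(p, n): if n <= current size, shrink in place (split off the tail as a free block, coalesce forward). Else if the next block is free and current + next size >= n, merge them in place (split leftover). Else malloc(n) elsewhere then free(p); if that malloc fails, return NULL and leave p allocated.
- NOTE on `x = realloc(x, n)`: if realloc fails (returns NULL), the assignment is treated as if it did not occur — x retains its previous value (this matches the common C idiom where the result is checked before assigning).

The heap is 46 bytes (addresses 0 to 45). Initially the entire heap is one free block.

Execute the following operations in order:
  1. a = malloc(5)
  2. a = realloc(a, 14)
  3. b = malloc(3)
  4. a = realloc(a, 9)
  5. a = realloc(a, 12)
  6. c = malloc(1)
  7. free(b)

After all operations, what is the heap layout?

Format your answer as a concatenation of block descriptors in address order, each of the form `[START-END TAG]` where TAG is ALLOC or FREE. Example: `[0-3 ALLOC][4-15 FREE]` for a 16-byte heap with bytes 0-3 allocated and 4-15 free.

Answer: [0-11 ALLOC][12-12 ALLOC][13-45 FREE]

Derivation:
Op 1: a = malloc(5) -> a = 0; heap: [0-4 ALLOC][5-45 FREE]
Op 2: a = realloc(a, 14) -> a = 0; heap: [0-13 ALLOC][14-45 FREE]
Op 3: b = malloc(3) -> b = 14; heap: [0-13 ALLOC][14-16 ALLOC][17-45 FREE]
Op 4: a = realloc(a, 9) -> a = 0; heap: [0-8 ALLOC][9-13 FREE][14-16 ALLOC][17-45 FREE]
Op 5: a = realloc(a, 12) -> a = 0; heap: [0-11 ALLOC][12-13 FREE][14-16 ALLOC][17-45 FREE]
Op 6: c = malloc(1) -> c = 12; heap: [0-11 ALLOC][12-12 ALLOC][13-13 FREE][14-16 ALLOC][17-45 FREE]
Op 7: free(b) -> (freed b); heap: [0-11 ALLOC][12-12 ALLOC][13-45 FREE]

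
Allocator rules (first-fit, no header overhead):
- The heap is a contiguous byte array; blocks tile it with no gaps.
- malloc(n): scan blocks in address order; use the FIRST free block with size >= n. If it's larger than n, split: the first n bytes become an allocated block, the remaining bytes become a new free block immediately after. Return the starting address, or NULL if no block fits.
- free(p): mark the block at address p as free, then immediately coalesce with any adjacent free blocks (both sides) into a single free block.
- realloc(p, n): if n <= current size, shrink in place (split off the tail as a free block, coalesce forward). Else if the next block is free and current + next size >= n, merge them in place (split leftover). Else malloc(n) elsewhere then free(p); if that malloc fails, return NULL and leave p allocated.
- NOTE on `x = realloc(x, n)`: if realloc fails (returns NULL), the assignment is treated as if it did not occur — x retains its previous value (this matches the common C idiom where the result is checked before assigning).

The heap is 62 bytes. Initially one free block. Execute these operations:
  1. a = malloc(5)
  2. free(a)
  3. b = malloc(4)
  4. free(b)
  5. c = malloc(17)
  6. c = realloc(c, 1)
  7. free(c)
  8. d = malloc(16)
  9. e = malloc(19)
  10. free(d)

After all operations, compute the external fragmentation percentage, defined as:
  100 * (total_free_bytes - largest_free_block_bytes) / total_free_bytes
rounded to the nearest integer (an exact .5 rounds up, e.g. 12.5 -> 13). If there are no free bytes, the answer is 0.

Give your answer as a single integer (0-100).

Op 1: a = malloc(5) -> a = 0; heap: [0-4 ALLOC][5-61 FREE]
Op 2: free(a) -> (freed a); heap: [0-61 FREE]
Op 3: b = malloc(4) -> b = 0; heap: [0-3 ALLOC][4-61 FREE]
Op 4: free(b) -> (freed b); heap: [0-61 FREE]
Op 5: c = malloc(17) -> c = 0; heap: [0-16 ALLOC][17-61 FREE]
Op 6: c = realloc(c, 1) -> c = 0; heap: [0-0 ALLOC][1-61 FREE]
Op 7: free(c) -> (freed c); heap: [0-61 FREE]
Op 8: d = malloc(16) -> d = 0; heap: [0-15 ALLOC][16-61 FREE]
Op 9: e = malloc(19) -> e = 16; heap: [0-15 ALLOC][16-34 ALLOC][35-61 FREE]
Op 10: free(d) -> (freed d); heap: [0-15 FREE][16-34 ALLOC][35-61 FREE]
Free blocks: [16 27] total_free=43 largest=27 -> 100*(43-27)/43 = 1600/43 ≈ 37.209 -> rounds to 37

Answer: 37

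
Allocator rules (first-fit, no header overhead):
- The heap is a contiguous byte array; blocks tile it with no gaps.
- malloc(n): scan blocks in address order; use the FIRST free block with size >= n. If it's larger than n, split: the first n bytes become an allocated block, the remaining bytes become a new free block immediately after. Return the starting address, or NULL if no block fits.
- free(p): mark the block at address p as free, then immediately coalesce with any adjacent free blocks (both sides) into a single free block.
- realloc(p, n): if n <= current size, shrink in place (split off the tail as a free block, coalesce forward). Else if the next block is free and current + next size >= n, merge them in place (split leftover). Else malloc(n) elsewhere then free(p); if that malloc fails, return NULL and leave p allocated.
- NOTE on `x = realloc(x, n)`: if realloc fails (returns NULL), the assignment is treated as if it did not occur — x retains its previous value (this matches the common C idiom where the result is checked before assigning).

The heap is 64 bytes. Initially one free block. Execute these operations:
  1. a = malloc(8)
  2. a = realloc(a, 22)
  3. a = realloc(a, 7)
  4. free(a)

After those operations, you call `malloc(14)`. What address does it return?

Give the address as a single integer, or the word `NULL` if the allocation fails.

Answer: 0

Derivation:
Op 1: a = malloc(8) -> a = 0; heap: [0-7 ALLOC][8-63 FREE]
Op 2: a = realloc(a, 22) -> a = 0; heap: [0-21 ALLOC][22-63 FREE]
Op 3: a = realloc(a, 7) -> a = 0; heap: [0-6 ALLOC][7-63 FREE]
Op 4: free(a) -> (freed a); heap: [0-63 FREE]
malloc(14): first-fit scan over [0-63 FREE] -> 0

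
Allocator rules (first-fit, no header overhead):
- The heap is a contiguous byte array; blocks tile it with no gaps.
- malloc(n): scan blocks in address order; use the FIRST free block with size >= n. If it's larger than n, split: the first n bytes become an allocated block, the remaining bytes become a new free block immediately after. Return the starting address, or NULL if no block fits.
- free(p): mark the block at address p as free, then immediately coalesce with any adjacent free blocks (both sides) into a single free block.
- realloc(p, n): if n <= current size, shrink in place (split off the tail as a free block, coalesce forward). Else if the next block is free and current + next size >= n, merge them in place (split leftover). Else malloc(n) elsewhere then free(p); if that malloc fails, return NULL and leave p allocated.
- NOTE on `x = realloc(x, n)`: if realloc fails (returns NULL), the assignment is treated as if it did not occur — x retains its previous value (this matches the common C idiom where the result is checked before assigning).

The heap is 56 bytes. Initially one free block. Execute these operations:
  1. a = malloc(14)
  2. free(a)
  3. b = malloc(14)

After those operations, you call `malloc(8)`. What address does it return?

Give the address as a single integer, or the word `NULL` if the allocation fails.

Answer: 14

Derivation:
Op 1: a = malloc(14) -> a = 0; heap: [0-13 ALLOC][14-55 FREE]
Op 2: free(a) -> (freed a); heap: [0-55 FREE]
Op 3: b = malloc(14) -> b = 0; heap: [0-13 ALLOC][14-55 FREE]
malloc(8): first-fit scan over [0-13 ALLOC][14-55 FREE] -> 14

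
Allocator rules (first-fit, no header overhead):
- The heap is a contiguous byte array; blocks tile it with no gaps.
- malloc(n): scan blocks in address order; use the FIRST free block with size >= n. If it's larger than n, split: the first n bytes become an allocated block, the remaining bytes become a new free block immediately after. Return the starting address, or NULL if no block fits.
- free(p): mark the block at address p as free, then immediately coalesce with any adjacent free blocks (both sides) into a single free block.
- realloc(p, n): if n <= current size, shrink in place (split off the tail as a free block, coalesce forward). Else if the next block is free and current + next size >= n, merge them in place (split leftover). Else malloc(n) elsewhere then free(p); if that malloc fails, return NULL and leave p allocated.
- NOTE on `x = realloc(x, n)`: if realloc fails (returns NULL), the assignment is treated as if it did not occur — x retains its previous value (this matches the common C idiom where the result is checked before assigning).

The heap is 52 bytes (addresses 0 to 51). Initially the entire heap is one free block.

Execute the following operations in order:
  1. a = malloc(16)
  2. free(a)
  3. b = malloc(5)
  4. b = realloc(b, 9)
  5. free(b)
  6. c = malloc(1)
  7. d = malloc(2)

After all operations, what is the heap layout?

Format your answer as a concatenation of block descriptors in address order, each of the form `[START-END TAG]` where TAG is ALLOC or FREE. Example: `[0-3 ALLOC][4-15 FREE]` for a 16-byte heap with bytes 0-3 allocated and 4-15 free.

Answer: [0-0 ALLOC][1-2 ALLOC][3-51 FREE]

Derivation:
Op 1: a = malloc(16) -> a = 0; heap: [0-15 ALLOC][16-51 FREE]
Op 2: free(a) -> (freed a); heap: [0-51 FREE]
Op 3: b = malloc(5) -> b = 0; heap: [0-4 ALLOC][5-51 FREE]
Op 4: b = realloc(b, 9) -> b = 0; heap: [0-8 ALLOC][9-51 FREE]
Op 5: free(b) -> (freed b); heap: [0-51 FREE]
Op 6: c = malloc(1) -> c = 0; heap: [0-0 ALLOC][1-51 FREE]
Op 7: d = malloc(2) -> d = 1; heap: [0-0 ALLOC][1-2 ALLOC][3-51 FREE]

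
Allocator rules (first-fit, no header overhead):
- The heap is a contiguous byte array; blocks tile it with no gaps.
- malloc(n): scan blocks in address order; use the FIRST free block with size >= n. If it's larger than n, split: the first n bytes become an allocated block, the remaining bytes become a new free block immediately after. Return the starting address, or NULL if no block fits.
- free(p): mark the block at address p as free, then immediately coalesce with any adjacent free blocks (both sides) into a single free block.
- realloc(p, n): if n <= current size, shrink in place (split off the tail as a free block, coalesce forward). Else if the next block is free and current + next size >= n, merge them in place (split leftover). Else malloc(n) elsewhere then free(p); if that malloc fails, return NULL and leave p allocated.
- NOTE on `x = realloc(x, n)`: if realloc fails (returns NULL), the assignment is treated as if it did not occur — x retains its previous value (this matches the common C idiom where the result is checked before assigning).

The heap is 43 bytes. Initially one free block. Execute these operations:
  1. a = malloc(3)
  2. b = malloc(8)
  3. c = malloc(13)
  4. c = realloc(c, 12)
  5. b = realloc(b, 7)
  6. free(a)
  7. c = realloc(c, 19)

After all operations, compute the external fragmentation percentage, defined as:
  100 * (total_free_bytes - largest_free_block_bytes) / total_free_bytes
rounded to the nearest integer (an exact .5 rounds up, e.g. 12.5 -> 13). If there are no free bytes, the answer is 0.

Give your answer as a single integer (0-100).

Answer: 24

Derivation:
Op 1: a = malloc(3) -> a = 0; heap: [0-2 ALLOC][3-42 FREE]
Op 2: b = malloc(8) -> b = 3; heap: [0-2 ALLOC][3-10 ALLOC][11-42 FREE]
Op 3: c = malloc(13) -> c = 11; heap: [0-2 ALLOC][3-10 ALLOC][11-23 ALLOC][24-42 FREE]
Op 4: c = realloc(c, 12) -> c = 11; heap: [0-2 ALLOC][3-10 ALLOC][11-22 ALLOC][23-42 FREE]
Op 5: b = realloc(b, 7) -> b = 3; heap: [0-2 ALLOC][3-9 ALLOC][10-10 FREE][11-22 ALLOC][23-42 FREE]
Op 6: free(a) -> (freed a); heap: [0-2 FREE][3-9 ALLOC][10-10 FREE][11-22 ALLOC][23-42 FREE]
Op 7: c = realloc(c, 19) -> c = 11; heap: [0-2 FREE][3-9 ALLOC][10-10 FREE][11-29 ALLOC][30-42 FREE]
Free blocks: [3 1 13] total_free=17 largest=13 -> 100*(17-13)/17 = 400/17 ≈ 23.529 -> rounds to 24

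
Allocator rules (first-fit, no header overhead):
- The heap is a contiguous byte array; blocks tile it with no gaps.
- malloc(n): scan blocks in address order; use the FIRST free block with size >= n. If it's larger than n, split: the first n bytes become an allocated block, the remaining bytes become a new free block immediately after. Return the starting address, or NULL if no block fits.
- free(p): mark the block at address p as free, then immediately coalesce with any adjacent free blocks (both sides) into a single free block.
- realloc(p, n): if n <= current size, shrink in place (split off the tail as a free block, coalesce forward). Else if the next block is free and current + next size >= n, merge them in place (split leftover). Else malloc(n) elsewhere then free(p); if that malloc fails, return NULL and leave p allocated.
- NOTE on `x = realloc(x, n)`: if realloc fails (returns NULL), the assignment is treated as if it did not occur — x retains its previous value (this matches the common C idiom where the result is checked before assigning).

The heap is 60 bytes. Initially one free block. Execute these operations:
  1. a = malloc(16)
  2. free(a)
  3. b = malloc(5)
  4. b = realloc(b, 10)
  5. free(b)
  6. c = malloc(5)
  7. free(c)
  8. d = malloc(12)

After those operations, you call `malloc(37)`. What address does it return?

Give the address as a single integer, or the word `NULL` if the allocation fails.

Op 1: a = malloc(16) -> a = 0; heap: [0-15 ALLOC][16-59 FREE]
Op 2: free(a) -> (freed a); heap: [0-59 FREE]
Op 3: b = malloc(5) -> b = 0; heap: [0-4 ALLOC][5-59 FREE]
Op 4: b = realloc(b, 10) -> b = 0; heap: [0-9 ALLOC][10-59 FREE]
Op 5: free(b) -> (freed b); heap: [0-59 FREE]
Op 6: c = malloc(5) -> c = 0; heap: [0-4 ALLOC][5-59 FREE]
Op 7: free(c) -> (freed c); heap: [0-59 FREE]
Op 8: d = malloc(12) -> d = 0; heap: [0-11 ALLOC][12-59 FREE]
malloc(37): first-fit scan over [0-11 ALLOC][12-59 FREE] -> 12

Answer: 12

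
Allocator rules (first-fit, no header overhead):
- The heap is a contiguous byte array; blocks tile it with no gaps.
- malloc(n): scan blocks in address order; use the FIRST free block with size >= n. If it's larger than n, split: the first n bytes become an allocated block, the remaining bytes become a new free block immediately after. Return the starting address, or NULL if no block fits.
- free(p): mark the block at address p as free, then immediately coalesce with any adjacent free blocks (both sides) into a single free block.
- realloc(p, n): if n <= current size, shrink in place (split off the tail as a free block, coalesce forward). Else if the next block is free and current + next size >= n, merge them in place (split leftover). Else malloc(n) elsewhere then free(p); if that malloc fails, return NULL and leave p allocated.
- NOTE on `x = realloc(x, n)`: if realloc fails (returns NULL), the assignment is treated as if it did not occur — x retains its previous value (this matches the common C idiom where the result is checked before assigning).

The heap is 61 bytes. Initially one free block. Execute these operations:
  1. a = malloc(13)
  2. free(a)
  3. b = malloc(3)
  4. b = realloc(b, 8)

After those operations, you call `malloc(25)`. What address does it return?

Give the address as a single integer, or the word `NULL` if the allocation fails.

Op 1: a = malloc(13) -> a = 0; heap: [0-12 ALLOC][13-60 FREE]
Op 2: free(a) -> (freed a); heap: [0-60 FREE]
Op 3: b = malloc(3) -> b = 0; heap: [0-2 ALLOC][3-60 FREE]
Op 4: b = realloc(b, 8) -> b = 0; heap: [0-7 ALLOC][8-60 FREE]
malloc(25): first-fit scan over [0-7 ALLOC][8-60 FREE] -> 8

Answer: 8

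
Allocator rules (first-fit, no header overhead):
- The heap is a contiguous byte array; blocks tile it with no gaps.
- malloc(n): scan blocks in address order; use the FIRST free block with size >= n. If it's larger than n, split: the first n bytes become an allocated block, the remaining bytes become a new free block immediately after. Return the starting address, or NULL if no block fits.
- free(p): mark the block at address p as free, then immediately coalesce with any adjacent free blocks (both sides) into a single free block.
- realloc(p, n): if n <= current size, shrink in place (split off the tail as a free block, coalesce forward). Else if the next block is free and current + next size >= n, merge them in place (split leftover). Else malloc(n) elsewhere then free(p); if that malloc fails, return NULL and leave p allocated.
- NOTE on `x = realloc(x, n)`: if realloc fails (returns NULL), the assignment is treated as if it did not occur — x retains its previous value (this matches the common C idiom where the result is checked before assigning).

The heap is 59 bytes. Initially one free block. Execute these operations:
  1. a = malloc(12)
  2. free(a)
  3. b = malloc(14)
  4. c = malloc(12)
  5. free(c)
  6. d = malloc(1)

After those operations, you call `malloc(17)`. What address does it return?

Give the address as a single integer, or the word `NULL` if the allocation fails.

Answer: 15

Derivation:
Op 1: a = malloc(12) -> a = 0; heap: [0-11 ALLOC][12-58 FREE]
Op 2: free(a) -> (freed a); heap: [0-58 FREE]
Op 3: b = malloc(14) -> b = 0; heap: [0-13 ALLOC][14-58 FREE]
Op 4: c = malloc(12) -> c = 14; heap: [0-13 ALLOC][14-25 ALLOC][26-58 FREE]
Op 5: free(c) -> (freed c); heap: [0-13 ALLOC][14-58 FREE]
Op 6: d = malloc(1) -> d = 14; heap: [0-13 ALLOC][14-14 ALLOC][15-58 FREE]
malloc(17): first-fit scan over [0-13 ALLOC][14-14 ALLOC][15-58 FREE] -> 15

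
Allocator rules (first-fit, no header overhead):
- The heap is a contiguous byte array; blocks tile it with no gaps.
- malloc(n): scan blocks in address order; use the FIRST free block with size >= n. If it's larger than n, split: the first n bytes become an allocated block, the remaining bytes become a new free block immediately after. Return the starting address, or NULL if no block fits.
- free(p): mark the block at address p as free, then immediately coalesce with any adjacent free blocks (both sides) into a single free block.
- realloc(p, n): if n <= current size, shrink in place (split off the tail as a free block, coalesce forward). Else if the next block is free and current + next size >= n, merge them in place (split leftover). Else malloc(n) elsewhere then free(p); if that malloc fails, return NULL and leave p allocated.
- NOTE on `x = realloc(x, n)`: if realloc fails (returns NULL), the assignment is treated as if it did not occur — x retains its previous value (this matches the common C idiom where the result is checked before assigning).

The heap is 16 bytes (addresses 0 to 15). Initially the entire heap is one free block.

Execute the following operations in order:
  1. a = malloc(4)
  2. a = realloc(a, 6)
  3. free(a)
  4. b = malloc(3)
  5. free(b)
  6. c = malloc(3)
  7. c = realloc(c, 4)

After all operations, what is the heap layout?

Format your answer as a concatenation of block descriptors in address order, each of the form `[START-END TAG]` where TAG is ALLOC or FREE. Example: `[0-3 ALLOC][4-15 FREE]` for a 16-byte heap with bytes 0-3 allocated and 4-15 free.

Answer: [0-3 ALLOC][4-15 FREE]

Derivation:
Op 1: a = malloc(4) -> a = 0; heap: [0-3 ALLOC][4-15 FREE]
Op 2: a = realloc(a, 6) -> a = 0; heap: [0-5 ALLOC][6-15 FREE]
Op 3: free(a) -> (freed a); heap: [0-15 FREE]
Op 4: b = malloc(3) -> b = 0; heap: [0-2 ALLOC][3-15 FREE]
Op 5: free(b) -> (freed b); heap: [0-15 FREE]
Op 6: c = malloc(3) -> c = 0; heap: [0-2 ALLOC][3-15 FREE]
Op 7: c = realloc(c, 4) -> c = 0; heap: [0-3 ALLOC][4-15 FREE]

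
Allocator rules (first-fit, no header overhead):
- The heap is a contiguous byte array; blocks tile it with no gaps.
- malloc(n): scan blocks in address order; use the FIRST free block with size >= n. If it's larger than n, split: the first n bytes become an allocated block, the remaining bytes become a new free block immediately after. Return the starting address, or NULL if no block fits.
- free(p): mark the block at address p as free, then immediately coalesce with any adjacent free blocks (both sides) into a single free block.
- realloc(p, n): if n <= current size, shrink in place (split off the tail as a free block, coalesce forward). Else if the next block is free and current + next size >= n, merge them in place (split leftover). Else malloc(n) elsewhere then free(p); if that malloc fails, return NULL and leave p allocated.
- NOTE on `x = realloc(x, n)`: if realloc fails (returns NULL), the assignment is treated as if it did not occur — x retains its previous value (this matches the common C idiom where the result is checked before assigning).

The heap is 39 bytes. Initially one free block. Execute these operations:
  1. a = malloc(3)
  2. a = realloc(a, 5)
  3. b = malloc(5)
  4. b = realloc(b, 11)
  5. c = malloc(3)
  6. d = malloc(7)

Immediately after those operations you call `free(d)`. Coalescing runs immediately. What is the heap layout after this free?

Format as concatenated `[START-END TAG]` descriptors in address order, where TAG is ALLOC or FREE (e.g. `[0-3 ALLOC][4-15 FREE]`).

Op 1: a = malloc(3) -> a = 0; heap: [0-2 ALLOC][3-38 FREE]
Op 2: a = realloc(a, 5) -> a = 0; heap: [0-4 ALLOC][5-38 FREE]
Op 3: b = malloc(5) -> b = 5; heap: [0-4 ALLOC][5-9 ALLOC][10-38 FREE]
Op 4: b = realloc(b, 11) -> b = 5; heap: [0-4 ALLOC][5-15 ALLOC][16-38 FREE]
Op 5: c = malloc(3) -> c = 16; heap: [0-4 ALLOC][5-15 ALLOC][16-18 ALLOC][19-38 FREE]
Op 6: d = malloc(7) -> d = 19; heap: [0-4 ALLOC][5-15 ALLOC][16-18 ALLOC][19-25 ALLOC][26-38 FREE]
free(d): d = 19 -> block [19-25 ALLOC]; mark free, coalesce with adjacent free neighbors -> [0-4 ALLOC][5-15 ALLOC][16-18 ALLOC][19-38 FREE]

Answer: [0-4 ALLOC][5-15 ALLOC][16-18 ALLOC][19-38 FREE]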